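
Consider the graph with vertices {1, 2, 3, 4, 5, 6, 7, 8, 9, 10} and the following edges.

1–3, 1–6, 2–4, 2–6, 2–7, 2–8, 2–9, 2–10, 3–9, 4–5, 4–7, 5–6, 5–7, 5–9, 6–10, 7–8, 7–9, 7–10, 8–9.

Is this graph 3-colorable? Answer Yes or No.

2, 7, 8, 9 are pairwise adjacent (a clique of size 4), so at least 4 colors are needed.
So 3 colors are not enough.

No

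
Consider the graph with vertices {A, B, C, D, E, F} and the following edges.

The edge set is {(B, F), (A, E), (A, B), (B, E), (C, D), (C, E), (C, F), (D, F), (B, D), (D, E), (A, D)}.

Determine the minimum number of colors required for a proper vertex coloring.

A, B, D, E are mutually adjacent (a clique of size 4), so at least 4 colors are needed.
A valid assignment using 4 colors: A=4, B=3, C=3, D=1, E=2, F=2. Each edge has distinct colors on its endpoints.

4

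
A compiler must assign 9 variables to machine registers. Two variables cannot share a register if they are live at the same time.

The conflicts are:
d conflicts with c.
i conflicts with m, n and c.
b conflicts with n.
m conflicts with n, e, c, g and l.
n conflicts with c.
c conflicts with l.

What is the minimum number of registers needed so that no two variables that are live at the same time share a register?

4

i, m, n, c pairwise conflict, so at least 4 registers are needed.
4 registers suffice: register 1 → {d, b, m}; register 2 → {e, c, g}; register 3 → {n, l}; register 4 → {i}. Each listed conflict is separated.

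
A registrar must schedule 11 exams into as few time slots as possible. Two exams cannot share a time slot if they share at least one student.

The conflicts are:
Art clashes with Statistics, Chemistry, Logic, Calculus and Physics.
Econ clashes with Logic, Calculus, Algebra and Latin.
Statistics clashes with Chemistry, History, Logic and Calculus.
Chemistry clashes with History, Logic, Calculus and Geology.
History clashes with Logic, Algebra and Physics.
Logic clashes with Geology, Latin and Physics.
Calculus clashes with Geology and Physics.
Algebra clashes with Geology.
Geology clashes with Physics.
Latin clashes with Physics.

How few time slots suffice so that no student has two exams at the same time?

Art, Statistics, Chemistry, Logic all conflict with each other, so at least 4 time slots are needed.
4 time slots suffice: time slot 1 → {Logic, Calculus, Algebra}; time slot 2 → {Econ, Chemistry, Physics}; time slot 3 → {Statistics, Geology, Latin}; time slot 4 → {Art, History}. No two conflicting exams share a time slot.

4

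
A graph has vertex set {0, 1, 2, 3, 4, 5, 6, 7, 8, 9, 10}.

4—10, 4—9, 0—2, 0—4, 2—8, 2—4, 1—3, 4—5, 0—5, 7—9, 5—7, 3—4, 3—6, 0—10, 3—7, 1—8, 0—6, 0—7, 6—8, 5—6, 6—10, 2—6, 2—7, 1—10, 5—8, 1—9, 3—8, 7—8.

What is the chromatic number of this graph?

3

5, 7, 8 are mutually adjacent, so at least 3 colors are needed.
3 colors suffice: color red → {0, 8, 9}; color blue → {1, 4, 6, 7}; color green → {2, 3, 5, 10}. Each edge has distinct colors on its endpoints.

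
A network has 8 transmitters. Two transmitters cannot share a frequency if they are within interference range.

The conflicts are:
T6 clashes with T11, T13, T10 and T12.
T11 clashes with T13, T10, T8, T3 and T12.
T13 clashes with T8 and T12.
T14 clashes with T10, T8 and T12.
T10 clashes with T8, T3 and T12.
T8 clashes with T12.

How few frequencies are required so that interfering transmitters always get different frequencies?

4

T6, T11, T10, T12 are mutually in conflict, so at least 4 frequencies are needed.
4 frequencies suffice: T6=4, T11=2, T13=1, T14=2, T10=1, T8=4, T3=3, T12=3. Every pair that conflicts lands in different frequencies.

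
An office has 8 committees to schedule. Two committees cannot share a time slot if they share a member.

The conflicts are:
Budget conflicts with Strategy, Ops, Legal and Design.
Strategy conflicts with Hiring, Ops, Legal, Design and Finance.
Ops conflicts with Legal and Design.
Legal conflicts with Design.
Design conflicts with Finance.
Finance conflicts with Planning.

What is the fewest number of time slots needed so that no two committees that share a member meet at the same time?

5

Budget, Strategy, Ops, Legal, Design are mutually in conflict, so at least 5 time slots are needed.
5 time slots suffice: time slot 1 → {Strategy, Planning}; time slot 2 → {Hiring, Design}; time slot 3 → {Budget, Finance}; time slot 4 → {Legal}; time slot 5 → {Ops}. Every pair that conflicts lands in different time slots.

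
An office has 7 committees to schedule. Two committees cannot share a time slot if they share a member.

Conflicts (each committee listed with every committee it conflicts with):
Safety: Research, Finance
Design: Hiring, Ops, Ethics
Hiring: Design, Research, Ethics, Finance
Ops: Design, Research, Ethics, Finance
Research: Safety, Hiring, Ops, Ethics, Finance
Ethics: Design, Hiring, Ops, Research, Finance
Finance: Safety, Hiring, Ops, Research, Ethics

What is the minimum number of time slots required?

4

Hiring, Research, Ethics, Finance all conflict with each other, so at least 4 time slots are needed.
Using 4 time slots: Safety=3, Design=1, Hiring=4, Ops=4, Research=1, Ethics=3, Finance=2. No two conflicting committees share a time slot.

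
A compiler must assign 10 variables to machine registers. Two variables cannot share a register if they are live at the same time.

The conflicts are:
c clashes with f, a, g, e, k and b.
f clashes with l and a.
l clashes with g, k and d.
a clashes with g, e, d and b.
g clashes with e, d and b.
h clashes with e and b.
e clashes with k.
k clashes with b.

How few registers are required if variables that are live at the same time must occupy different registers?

c, a, g, b pairwise conflict, so at least 4 registers are needed.
A valid assignment using 4 registers: c=3, f=1, l=2, a=2, g=1, h=1, e=4, k=1, d=3, b=4. Each listed conflict is separated.

4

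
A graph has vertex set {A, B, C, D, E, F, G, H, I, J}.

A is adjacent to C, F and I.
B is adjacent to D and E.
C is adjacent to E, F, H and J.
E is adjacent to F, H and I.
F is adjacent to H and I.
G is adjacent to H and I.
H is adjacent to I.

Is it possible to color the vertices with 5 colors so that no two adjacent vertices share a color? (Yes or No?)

The chromatic number is 4. E, F, H, I are pairwise adjacent (a clique of size 4), so at least 4 colors are needed.
4 colors suffice: color 1 → {A, B, H, J}; color 2 → {C, D, I}; color 3 → {F, G}; color 4 → {E}.
Since 5 ≥ 4, a proper 5-coloring certainly exists.

Yes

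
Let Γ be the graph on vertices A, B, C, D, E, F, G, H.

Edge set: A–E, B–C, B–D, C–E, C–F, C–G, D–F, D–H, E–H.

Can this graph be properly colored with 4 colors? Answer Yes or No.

Yes

The chromatic number is 3. The cycle D-F-C-E-H-D has odd length 5, so it cannot be 2-colored; at least 3 colors are needed.
One proper 3-coloring: A=1, B=2, C=1, D=1, E=2, F=2, G=2, H=3.
Since 4 ≥ 3, a proper 4-coloring certainly exists.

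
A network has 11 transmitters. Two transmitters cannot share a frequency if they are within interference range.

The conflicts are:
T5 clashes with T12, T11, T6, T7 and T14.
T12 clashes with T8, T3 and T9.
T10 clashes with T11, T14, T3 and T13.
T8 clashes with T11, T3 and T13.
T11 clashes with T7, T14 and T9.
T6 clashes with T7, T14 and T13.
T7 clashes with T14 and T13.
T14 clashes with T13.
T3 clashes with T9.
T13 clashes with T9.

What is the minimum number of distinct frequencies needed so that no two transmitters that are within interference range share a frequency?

4

T5, T11, T7, T14 pairwise conflict, so at least 4 frequencies are needed.
4 frequencies suffice: T5=3, T12=1, T10=4, T8=2, T11=1, T6=1, T7=4, T14=2, T3=3, T13=3, T9=2. Every pair that conflicts lands in different frequencies.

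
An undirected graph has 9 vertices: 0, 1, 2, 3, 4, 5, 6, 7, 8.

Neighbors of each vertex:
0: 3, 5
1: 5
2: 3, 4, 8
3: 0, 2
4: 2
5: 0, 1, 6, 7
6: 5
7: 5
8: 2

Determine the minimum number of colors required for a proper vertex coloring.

2

1 and 5 are adjacent, so at least 2 colors are needed.
2 colors suffice: color red → {3, 4, 5, 8}; color blue → {0, 1, 2, 6, 7}. Every edge joins two different colors.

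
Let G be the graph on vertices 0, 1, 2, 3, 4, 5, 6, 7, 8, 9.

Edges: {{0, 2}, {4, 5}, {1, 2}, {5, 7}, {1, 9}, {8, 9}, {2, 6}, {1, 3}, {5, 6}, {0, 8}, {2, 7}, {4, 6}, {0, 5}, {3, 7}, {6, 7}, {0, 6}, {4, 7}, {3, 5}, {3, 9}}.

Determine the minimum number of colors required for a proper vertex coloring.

4

4, 5, 6, 7 are mutually adjacent (a clique of size 4), so at least 4 colors are needed.
4 colors suffice: color red → {3, 6, 8}; color blue → {2, 5, 9}; color green → {0, 1, 7}; color yellow → {4}. Every edge joins two different colors.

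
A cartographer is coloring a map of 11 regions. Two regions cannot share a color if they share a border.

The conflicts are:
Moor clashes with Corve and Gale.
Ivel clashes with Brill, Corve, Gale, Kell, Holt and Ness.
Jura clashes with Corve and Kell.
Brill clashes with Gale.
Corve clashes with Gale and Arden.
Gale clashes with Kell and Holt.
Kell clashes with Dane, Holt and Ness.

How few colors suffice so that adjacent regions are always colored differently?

4

Ivel, Gale, Kell, Holt are mutually in conflict, so at least 4 colors are needed.
A valid assignment using 4 colors: Moor=1, Ivel=1, Jura=1, Brill=3, Corve=3, Gale=2, Kell=3, Arden=1, Dane=1, Holt=4, Ness=2. Every pair that conflicts lands in different colors.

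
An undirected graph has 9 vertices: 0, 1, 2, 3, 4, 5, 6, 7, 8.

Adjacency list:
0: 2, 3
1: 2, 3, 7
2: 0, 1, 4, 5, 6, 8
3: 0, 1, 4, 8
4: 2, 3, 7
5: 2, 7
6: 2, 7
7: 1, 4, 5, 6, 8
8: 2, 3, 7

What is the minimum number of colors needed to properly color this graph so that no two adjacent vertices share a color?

0 and 2 are adjacent, so at least 2 colors are needed.
A valid assignment using 2 colors: 0=blue, 1=blue, 2=red, 3=red, 4=blue, 5=blue, 6=blue, 7=red, 8=blue. Every edge joins two different colors.

2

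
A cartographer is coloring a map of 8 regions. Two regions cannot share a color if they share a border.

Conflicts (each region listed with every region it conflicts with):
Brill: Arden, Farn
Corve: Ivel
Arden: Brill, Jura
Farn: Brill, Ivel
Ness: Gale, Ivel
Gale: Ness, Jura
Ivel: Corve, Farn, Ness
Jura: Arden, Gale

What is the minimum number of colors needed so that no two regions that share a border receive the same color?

The cycle Farn-Ivel-Ness-Gale-Jura-Arden-Brill-Farn has odd length 7, so it cannot be 2-colored; at least 3 colors are needed.
3 colors suffice: color 1 → {Arden, Gale, Ivel}; color 2 → {Brill, Corve, Ness, Jura}; color 3 → {Farn}. Every pair that conflicts lands in different colors.

3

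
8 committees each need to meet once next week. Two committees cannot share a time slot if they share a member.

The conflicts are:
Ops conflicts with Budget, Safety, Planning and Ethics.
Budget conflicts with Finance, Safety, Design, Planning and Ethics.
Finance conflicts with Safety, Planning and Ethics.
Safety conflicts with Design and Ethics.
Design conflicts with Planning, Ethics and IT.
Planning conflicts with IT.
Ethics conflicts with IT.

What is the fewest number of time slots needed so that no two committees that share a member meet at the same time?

Budget, Finance, Safety, Ethics are mutually in conflict, so at least 4 time slots are needed.
Using 4 time slots: Ops=4, Budget=2, Finance=4, Safety=3, Design=4, Planning=1, Ethics=1, IT=2. No two conflicting committees share a time slot.

4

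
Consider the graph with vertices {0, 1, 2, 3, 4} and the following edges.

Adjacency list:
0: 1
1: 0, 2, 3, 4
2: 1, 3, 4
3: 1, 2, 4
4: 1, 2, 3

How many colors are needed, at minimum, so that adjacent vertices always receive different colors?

1, 2, 3, 4 are pairwise adjacent (a clique of size 4), so at least 4 colors are needed.
4 colors suffice: color a → {1}; color b → {0, 3}; color c → {2}; color d → {4}. No two adjacent vertices share a color.

4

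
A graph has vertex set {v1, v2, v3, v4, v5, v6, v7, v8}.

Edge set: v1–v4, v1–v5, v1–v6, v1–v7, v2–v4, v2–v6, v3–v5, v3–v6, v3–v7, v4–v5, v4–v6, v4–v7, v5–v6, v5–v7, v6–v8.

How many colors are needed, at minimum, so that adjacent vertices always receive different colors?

v1, v4, v5, v6 are mutually adjacent (a clique of size 4), so at least 4 colors are needed.
4 colors suffice: color 1 → {v6, v7}; color 2 → {v2, v5, v8}; color 3 → {v3, v4}; color 4 → {v1}. Each edge has distinct colors on its endpoints.

4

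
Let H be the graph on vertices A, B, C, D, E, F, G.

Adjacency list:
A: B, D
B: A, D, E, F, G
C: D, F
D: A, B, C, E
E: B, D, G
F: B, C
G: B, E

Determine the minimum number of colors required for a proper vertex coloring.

3

B, E, G are pairwise adjacent, so at least 3 colors are needed.
3 colors suffice: color red → {B, C}; color blue → {D, F, G}; color green → {A, E}. Each edge has distinct colors on its endpoints.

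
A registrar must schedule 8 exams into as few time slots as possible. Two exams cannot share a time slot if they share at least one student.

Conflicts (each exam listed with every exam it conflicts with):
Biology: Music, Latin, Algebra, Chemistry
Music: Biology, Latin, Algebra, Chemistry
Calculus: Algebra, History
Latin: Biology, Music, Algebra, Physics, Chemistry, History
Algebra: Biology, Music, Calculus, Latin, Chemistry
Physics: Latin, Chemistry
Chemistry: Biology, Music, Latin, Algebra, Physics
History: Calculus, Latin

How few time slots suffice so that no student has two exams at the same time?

5

Biology, Music, Latin, Algebra, Chemistry all conflict with each other, so at least 5 time slots are needed.
5 time slots suffice: Biology=4, Music=5, Calculus=1, Latin=1, Algebra=2, Physics=2, Chemistry=3, History=2. No two conflicting exams share a time slot.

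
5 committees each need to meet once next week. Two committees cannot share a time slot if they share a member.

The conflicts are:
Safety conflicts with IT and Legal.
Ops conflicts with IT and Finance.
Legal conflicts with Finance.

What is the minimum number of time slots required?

3

The cycle IT-Safety-Legal-Finance-Ops-IT has odd length 5, so it cannot be 2-colored; at least 3 time slots are needed.
3 time slots suffice: time slot 1 → {Ops, Legal}; time slot 2 → {Safety, Finance}; time slot 3 → {IT}. Every pair that conflicts lands in different time slots.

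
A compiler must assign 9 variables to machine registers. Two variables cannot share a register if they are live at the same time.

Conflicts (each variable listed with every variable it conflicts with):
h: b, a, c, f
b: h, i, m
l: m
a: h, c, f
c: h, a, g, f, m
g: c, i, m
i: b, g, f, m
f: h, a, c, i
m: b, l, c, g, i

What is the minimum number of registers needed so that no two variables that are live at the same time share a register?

h, a, c, f are mutually in conflict, so at least 4 registers are needed.
A valid assignment using 4 registers: h=3, b=4, l=1, a=4, c=1, g=3, i=1, f=2, m=2. No two conflicting variables share a register.

4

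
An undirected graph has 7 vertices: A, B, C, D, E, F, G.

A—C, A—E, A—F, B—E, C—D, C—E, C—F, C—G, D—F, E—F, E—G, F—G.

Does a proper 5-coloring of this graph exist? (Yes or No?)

The chromatic number is 4. C, E, F, G are pairwise adjacent (a clique of size 4), so at least 4 colors are needed.
A valid assignment using 4 colors: A=4, B=1, C=1, D=2, E=2, F=3, G=4.
Since 5 ≥ 4, a proper 5-coloring certainly exists.

Yes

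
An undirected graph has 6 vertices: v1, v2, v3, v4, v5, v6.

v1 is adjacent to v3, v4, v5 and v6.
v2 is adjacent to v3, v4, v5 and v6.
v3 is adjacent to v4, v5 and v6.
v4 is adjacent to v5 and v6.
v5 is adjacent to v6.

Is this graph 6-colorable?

The chromatic number is 5. v2, v3, v4, v5, v6 are pairwise adjacent (a clique of size 5), so at least 5 colors are needed.
5 colors suffice: color R → {v3}; color B → {v4}; color G → {v6}; color Y → {v5}; color P → {v1, v2}.
Since 6 ≥ 5, a proper 6-coloring certainly exists.

Yes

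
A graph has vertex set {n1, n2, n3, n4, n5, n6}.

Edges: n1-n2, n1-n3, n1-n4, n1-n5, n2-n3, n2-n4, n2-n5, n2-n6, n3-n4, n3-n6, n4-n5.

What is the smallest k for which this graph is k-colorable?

n1, n2, n4, n5 are mutually adjacent (a clique of size 4), so at least 4 colors are needed.
4 colors suffice: color 1 → {n2}; color 2 → {n1, n6}; color 3 → {n3, n5}; color 4 → {n4}. Each edge has distinct colors on its endpoints.

4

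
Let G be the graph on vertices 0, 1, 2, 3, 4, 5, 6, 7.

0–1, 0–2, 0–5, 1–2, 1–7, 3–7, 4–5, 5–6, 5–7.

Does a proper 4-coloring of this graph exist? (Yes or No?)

The chromatic number is 3. 0, 1, 2 are pairwise adjacent, so at least 3 colors are needed.
3 colors suffice: color a → {1, 3, 5}; color b → {0, 4, 6, 7}; color c → {2}.
Since 4 ≥ 3, a proper 4-coloring certainly exists.

Yes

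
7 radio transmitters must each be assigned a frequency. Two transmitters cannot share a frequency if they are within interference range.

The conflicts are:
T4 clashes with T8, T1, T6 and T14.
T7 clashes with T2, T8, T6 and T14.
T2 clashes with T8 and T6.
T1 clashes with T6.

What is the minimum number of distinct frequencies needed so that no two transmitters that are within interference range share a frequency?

3

T4, T1, T6 all conflict with each other, so at least 3 frequencies are needed.
3 frequencies suffice: frequency 1 → {T4, T7}; frequency 2 → {T8, T6, T14}; frequency 3 → {T2, T1}. Every pair that conflicts lands in different frequencies.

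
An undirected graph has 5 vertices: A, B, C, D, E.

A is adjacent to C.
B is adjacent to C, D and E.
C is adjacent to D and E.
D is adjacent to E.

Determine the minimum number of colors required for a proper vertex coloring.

B, C, D, E are pairwise adjacent (a clique of size 4), so at least 4 colors are needed.
4 colors suffice: color red → {C}; color blue → {A, E}; color green → {D}; color yellow → {B}. Every edge joins two different colors.

4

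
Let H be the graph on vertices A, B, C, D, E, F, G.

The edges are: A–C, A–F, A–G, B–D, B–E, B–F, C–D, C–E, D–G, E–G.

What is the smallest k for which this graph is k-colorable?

The cycle F-A-C-D-B-F has odd length 5, so it cannot be 2-colored; at least 3 colors are needed.
3 colors suffice: color 1 → {B, C, G}; color 2 → {A, D, E}; color 3 → {F}. Each edge has distinct colors on its endpoints.

3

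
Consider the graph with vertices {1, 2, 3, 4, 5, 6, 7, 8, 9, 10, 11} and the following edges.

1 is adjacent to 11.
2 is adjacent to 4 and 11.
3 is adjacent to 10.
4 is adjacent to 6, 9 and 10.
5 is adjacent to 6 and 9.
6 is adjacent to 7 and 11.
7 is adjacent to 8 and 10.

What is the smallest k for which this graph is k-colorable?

2

4 and 10 are adjacent, so at least 2 colors are needed.
2 colors suffice: color red → {3, 4, 5, 7, 11}; color blue → {1, 2, 6, 8, 9, 10}. Each edge has distinct colors on its endpoints.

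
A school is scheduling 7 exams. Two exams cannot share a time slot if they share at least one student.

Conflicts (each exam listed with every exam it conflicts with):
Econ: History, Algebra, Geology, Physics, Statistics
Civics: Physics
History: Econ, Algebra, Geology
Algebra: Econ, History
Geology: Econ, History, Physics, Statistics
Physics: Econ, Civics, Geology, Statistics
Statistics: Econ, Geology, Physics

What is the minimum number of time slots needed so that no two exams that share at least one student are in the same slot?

4

Econ, Geology, Physics, Statistics all conflict with each other, so at least 4 time slots are needed.
4 time slots suffice: time slot 1 → {Econ, Civics}; time slot 2 → {History, Physics}; time slot 3 → {Algebra, Geology}; time slot 4 → {Statistics}. Every pair that conflicts lands in different time slots.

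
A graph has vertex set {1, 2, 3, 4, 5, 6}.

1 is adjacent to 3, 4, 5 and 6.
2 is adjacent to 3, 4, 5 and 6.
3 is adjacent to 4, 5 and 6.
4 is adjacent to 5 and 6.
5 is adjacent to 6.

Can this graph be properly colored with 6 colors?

Yes

The chromatic number is 5. 1, 3, 4, 5, 6 are pairwise adjacent (a clique of size 5), so at least 5 colors are needed.
A valid assignment using 5 colors: 1=e, 2=e, 3=d, 4=a, 5=c, 6=b.
Since 6 ≥ 5, a proper 6-coloring certainly exists.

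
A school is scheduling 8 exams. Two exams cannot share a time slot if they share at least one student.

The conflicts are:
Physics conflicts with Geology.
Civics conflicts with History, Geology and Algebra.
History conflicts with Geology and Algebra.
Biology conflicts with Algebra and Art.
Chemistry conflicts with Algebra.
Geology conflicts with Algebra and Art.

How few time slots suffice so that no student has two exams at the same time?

4

Civics, History, Geology, Algebra are mutually in conflict, so at least 4 time slots are needed.
4 time slots suffice: time slot 1 → {Biology, Chemistry, Geology}; time slot 2 → {Physics, Algebra, Art}; time slot 3 → {Civics}; time slot 4 → {History}. Every pair that conflicts lands in different time slots.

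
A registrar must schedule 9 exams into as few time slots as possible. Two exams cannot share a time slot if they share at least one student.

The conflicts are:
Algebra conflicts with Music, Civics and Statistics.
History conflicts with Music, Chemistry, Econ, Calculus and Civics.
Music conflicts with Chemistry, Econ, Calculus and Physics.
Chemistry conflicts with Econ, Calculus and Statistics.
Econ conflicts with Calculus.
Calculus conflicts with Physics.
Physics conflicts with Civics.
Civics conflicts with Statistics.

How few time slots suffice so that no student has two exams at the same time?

5

History, Music, Chemistry, Econ, Calculus are mutually in conflict, so at least 5 time slots are needed.
5 time slots suffice: Algebra=2, History=2, Music=1, Chemistry=4, Econ=5, Calculus=3, Physics=2, Civics=1, Statistics=3. Every pair that conflicts lands in different time slots.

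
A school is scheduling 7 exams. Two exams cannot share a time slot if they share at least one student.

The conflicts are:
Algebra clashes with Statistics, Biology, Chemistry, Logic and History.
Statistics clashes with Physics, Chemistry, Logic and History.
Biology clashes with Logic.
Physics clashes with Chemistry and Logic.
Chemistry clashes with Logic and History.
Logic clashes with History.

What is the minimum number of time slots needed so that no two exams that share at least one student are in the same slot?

Algebra, Statistics, Chemistry, Logic, History pairwise conflict, so at least 5 time slots are needed.
5 time slots suffice: time slot 1 → {Logic}; time slot 2 → {Algebra, Physics}; time slot 3 → {Biology, Chemistry}; time slot 4 → {Statistics}; time slot 5 → {History}. Every pair that conflicts lands in different time slots.

5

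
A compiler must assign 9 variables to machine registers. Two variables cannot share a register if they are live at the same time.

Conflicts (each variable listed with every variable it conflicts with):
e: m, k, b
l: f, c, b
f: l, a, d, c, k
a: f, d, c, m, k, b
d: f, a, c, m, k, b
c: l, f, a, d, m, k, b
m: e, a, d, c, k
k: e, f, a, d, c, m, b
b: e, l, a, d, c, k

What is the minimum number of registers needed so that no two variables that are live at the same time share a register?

f, a, d, c, k are mutually in conflict, so at least 5 registers are needed.
5 registers suffice: register 1 → {l, k}; register 2 → {e, c}; register 3 → {a}; register 4 → {f, m, b}; register 5 → {d}. Every pair that conflicts lands in different registers.

5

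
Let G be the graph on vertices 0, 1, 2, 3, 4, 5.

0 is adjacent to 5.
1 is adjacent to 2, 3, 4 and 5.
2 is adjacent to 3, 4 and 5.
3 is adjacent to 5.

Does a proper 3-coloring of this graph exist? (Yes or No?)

No

1, 2, 3, 5 are pairwise adjacent (a clique of size 4), so at least 4 colors are needed.
So 3 colors are not enough.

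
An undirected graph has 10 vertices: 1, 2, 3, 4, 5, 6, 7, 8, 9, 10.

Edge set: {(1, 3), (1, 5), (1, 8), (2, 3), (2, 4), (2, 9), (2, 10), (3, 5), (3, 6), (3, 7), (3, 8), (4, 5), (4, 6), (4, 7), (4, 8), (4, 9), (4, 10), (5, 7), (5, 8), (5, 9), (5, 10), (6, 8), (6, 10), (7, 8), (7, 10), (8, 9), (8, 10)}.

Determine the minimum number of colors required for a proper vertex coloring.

5

4, 5, 7, 8, 10 are mutually adjacent (a clique of size 5), so at least 5 colors are needed.
5 colors suffice: 1=d, 2=a, 3=c, 4=c, 5=b, 6=b, 7=e, 8=a, 9=d, 10=d. Every edge joins two different colors.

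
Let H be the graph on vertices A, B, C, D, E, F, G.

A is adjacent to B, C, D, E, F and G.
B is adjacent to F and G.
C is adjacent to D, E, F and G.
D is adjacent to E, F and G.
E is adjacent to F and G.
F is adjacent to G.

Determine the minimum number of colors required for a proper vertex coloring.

6

A, C, D, E, F, G form a clique, so at least 6 colors are needed.
A valid assignment using 6 colors: A=1, B=4, C=4, D=5, E=6, F=2, G=3. Each edge has distinct colors on its endpoints.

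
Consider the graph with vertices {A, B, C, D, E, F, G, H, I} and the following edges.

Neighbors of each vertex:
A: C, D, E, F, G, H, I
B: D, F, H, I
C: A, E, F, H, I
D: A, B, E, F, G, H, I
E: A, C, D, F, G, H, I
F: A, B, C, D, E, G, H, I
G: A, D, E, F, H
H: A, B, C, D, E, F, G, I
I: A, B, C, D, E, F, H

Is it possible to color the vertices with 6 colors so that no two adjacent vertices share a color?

Yes

The chromatic number is 6. A, C, E, F, H, I are pairwise adjacent (a clique of size 6), so at least 6 colors are needed.
One proper 6-coloring: A=6, B=5, C=4, D=4, E=5, F=1, G=3, H=2, I=3.
That is already a proper 6-coloring.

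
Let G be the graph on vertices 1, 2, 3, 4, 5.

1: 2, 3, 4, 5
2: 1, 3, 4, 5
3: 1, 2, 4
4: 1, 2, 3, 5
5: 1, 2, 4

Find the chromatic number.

4

1, 2, 3, 4 are mutually adjacent (a clique of size 4), so at least 4 colors are needed.
4 colors suffice: color a → {4}; color b → {1}; color c → {2}; color d → {3, 5}. Every edge joins two different colors.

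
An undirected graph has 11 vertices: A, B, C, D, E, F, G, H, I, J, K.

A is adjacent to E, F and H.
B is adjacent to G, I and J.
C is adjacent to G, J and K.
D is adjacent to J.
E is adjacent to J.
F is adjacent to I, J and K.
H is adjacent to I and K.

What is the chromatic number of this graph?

F and I are adjacent, so at least 2 colors are needed.
2 colors suffice: color red → {A, G, I, J, K}; color blue → {B, C, D, E, F, H}. Each edge has distinct colors on its endpoints.

2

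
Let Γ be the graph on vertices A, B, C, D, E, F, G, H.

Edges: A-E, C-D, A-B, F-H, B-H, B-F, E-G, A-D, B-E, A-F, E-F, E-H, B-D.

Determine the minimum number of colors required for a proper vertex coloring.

B, E, F, H are mutually adjacent (a clique of size 4), so at least 4 colors are needed.
4 colors suffice: A=4, B=2, C=2, D=1, E=1, F=3, G=2, H=4. Every edge joins two different colors.

4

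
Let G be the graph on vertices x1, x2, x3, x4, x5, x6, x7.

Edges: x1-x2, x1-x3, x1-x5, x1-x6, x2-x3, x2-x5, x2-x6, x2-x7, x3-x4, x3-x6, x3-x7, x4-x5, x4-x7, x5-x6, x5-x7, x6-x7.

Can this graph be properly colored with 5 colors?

The chromatic number is 4. x2, x5, x6, x7 are pairwise adjacent (a clique of size 4), so at least 4 colors are needed.
One proper 4-coloring: x1=1, x2=4, x3=2, x4=3, x5=2, x6=3, x7=1.
Since 5 ≥ 4, a proper 5-coloring certainly exists.

Yes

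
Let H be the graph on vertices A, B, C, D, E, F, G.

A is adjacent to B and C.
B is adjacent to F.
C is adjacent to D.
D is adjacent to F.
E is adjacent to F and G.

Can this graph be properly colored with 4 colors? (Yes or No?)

The chromatic number is 3. The cycle F-B-A-C-D-F has odd length 5, so it cannot be 2-colored; at least 3 colors are needed.
3 colors suffice: color 1 → {A, F, G}; color 2 → {B, D, E}; color 3 → {C}.
Since 4 ≥ 3, a proper 4-coloring certainly exists.

Yes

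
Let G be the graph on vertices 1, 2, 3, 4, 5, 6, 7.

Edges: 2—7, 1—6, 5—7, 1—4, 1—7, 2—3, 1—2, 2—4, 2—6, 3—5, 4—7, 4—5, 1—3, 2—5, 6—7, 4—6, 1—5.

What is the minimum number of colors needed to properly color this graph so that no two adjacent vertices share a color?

1, 2, 4, 5, 7 are pairwise adjacent (a clique of size 5), so at least 5 colors are needed.
5 colors suffice: 1=red, 2=blue, 3=yellow, 4=yellow, 5=green, 6=green, 7=purple. Every edge joins two different colors.

5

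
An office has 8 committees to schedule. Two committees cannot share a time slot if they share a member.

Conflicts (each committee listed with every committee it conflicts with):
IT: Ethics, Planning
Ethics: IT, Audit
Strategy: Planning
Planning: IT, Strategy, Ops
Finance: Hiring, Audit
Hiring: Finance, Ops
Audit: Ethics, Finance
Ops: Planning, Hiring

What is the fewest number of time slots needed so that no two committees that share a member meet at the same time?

3

The cycle Hiring-Ops-Planning-IT-Ethics-Audit-Finance-Hiring has odd length 7, so it cannot be 2-colored; at least 3 time slots are needed.
Using 3 time slots: IT=2, Ethics=3, Strategy=2, Planning=1, Finance=2, Hiring=1, Audit=1, Ops=2. Each listed conflict is separated.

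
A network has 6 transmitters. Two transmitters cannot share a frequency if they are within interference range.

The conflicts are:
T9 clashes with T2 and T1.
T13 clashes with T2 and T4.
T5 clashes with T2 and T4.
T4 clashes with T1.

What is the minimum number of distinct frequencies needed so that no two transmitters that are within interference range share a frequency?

The cycle T9-T2-T5-T4-T1-T9 has odd length 5, so it cannot be 2-colored; at least 3 frequencies are needed.
3 frequencies suffice: T9=3, T13=2, T5=2, T2=1, T4=1, T1=2. Each listed conflict is separated.

3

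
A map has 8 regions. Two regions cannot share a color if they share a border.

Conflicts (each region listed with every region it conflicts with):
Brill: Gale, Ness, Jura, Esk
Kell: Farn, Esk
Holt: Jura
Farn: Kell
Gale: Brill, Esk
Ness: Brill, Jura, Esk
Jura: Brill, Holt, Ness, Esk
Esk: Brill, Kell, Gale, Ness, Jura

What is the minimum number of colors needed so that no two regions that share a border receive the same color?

Brill, Ness, Jura, Esk pairwise conflict, so at least 4 colors are needed.
One proper 4-coloring: Brill=2, Kell=2, Holt=1, Farn=1, Gale=3, Ness=4, Jura=3, Esk=1. Every pair that conflicts lands in different colors.

4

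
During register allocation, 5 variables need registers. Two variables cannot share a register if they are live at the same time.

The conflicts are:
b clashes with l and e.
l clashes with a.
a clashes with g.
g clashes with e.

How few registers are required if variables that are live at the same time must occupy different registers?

3

The cycle l-b-e-g-a-l has odd length 5, so it cannot be 2-colored; at least 3 registers are needed.
3 registers suffice: register 1 → {l, e}; register 2 → {b, g}; register 3 → {a}. Every pair that conflicts lands in different registers.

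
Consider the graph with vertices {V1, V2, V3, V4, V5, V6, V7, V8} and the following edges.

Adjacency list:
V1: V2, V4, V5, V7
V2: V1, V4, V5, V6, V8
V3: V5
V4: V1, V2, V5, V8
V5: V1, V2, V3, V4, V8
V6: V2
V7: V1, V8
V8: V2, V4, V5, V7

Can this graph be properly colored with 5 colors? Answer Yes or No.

The chromatic number is 4. V2, V4, V5, V8 form a clique, so at least 4 colors are needed.
4 colors suffice: color 1 → {V2, V3, V7}; color 2 → {V5, V6}; color 3 → {V1, V8}; color 4 → {V4}.
Since 5 ≥ 4, a proper 5-coloring certainly exists.

Yes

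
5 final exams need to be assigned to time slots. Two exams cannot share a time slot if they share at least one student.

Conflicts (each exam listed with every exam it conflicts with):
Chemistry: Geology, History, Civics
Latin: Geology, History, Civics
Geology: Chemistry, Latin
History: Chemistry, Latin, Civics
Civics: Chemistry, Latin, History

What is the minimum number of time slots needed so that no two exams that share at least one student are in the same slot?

Latin, History, Civics are mutually in conflict, so at least 3 time slots are needed.
A valid assignment using 3 time slots: Chemistry=3, Latin=3, Geology=1, History=2, Civics=1. Every pair that conflicts lands in different time slots.

3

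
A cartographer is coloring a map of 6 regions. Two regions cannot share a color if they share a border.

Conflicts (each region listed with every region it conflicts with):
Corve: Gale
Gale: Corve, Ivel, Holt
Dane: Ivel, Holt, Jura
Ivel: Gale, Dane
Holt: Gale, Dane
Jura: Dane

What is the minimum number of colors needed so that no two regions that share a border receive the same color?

2

Dane and Holt conflict, so at least 2 colors are needed.
2 colors suffice: color 1 → {Gale, Dane}; color 2 → {Corve, Ivel, Holt, Jura}. Each listed conflict is separated.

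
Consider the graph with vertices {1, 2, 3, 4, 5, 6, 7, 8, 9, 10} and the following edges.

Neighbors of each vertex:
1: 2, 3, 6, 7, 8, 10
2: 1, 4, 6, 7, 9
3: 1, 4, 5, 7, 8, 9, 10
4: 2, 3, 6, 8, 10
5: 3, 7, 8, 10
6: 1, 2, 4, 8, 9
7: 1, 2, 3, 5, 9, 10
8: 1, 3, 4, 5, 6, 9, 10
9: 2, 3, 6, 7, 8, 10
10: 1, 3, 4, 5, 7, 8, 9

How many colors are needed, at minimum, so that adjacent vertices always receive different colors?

3, 5, 7, 10 are mutually adjacent (a clique of size 4), so at least 4 colors are needed.
4 colors suffice: color a → {2, 10}; color b → {7, 8}; color c → {3, 6}; color d → {1, 4, 5, 9}. No two adjacent vertices share a color.

4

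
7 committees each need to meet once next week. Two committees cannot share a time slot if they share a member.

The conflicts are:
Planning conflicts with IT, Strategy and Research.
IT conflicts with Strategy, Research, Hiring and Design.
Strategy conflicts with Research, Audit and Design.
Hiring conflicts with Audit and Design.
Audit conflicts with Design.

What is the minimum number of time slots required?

4

Planning, IT, Strategy, Research pairwise conflict, so at least 4 time slots are needed.
4 time slots suffice: time slot 1 → {Strategy, Hiring}; time slot 2 → {IT, Audit}; time slot 3 → {Planning, Design}; time slot 4 → {Research}. Each listed conflict is separated.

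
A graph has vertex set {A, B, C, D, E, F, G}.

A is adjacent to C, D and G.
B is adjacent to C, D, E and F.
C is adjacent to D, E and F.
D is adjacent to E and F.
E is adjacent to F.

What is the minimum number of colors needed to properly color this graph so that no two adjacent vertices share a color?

5

B, C, D, E, F are pairwise adjacent (a clique of size 5), so at least 5 colors are needed.
A valid assignment using 5 colors: A=3, B=4, C=1, D=2, E=3, F=5, G=1. Every edge joins two different colors.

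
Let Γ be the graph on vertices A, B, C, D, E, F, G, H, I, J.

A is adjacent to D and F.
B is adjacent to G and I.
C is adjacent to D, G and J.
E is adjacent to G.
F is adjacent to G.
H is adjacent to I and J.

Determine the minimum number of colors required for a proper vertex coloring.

3

The cycle D-C-G-F-A-D has odd length 5, so it cannot be 2-colored; at least 3 colors are needed.
3 colors suffice: color 1 → {D, G, I, J}; color 2 → {B, C, E, F, H}; color 3 → {A}. Each edge has distinct colors on its endpoints.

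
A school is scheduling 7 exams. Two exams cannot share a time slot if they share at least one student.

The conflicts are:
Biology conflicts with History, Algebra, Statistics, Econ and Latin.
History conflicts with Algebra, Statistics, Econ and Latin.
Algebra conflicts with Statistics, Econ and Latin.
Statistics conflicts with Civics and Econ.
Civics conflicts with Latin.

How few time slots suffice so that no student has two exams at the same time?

Biology, History, Algebra, Statistics, Econ pairwise conflict, so at least 5 time slots are needed.
5 time slots suffice: time slot 1 → {Algebra, Civics}; time slot 2 → {Statistics, Latin}; time slot 3 → {History}; time slot 4 → {Biology}; time slot 5 → {Econ}. No two conflicting exams share a time slot.

5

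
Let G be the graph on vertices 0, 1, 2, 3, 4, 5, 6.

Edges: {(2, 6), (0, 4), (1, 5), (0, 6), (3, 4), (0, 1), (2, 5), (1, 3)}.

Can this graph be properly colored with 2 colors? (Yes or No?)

The cycle 2-5-1-0-6-2 has odd length 5, so it cannot be 2-colored; at least 3 colors are needed.
So 2 colors are not enough.

No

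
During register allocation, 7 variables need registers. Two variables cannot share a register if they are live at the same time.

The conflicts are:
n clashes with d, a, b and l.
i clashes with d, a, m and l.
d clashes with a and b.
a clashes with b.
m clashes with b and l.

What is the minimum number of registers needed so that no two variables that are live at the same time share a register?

n, d, a, b all conflict with each other, so at least 4 registers are needed.
4 registers suffice: n=2, i=1, d=4, a=3, m=2, b=1, l=3. No two conflicting variables share a register.

4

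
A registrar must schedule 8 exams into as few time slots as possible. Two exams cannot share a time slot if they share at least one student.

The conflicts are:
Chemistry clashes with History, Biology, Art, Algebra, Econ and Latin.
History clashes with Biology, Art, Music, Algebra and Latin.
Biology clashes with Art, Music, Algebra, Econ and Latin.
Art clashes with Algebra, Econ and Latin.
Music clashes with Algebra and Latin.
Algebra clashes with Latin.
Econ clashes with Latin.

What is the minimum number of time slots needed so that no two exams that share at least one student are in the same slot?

Chemistry, History, Biology, Art, Algebra, Latin all conflict with each other, so at least 6 time slots are needed.
Using 6 time slots: Chemistry=4, History=5, Biology=1, Art=3, Music=3, Algebra=6, Econ=5, Latin=2. No two conflicting exams share a time slot.

6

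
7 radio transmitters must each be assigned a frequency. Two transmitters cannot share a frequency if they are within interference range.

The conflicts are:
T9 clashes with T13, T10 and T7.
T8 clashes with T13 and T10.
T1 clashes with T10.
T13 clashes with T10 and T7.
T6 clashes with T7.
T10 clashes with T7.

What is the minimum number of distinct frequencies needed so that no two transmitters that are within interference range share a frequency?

T9, T13, T10, T7 are mutually in conflict, so at least 4 frequencies are needed.
Using 4 frequencies: T9=4, T8=3, T1=2, T13=2, T6=1, T10=1, T7=3. Every pair that conflicts lands in different frequencies.

4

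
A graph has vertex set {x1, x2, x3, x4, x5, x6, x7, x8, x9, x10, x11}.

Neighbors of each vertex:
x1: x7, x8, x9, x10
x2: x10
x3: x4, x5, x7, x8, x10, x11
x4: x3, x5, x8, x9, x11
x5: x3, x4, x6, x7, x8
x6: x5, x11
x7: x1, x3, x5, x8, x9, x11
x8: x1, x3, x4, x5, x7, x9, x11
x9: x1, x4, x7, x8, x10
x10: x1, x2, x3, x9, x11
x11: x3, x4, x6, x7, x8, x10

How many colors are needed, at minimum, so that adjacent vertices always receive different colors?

4

x3, x4, x8, x11 are pairwise adjacent (a clique of size 4), so at least 4 colors are needed.
4 colors suffice: color 1 → {x6, x8, x10}; color 2 → {x2, x5, x9, x11}; color 3 → {x4, x7}; color 4 → {x1, x3}. Each edge has distinct colors on its endpoints.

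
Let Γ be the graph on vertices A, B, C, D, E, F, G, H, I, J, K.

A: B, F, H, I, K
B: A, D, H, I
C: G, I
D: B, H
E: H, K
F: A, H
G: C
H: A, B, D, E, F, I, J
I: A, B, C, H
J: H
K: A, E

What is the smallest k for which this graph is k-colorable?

A, B, H, I are mutually adjacent (a clique of size 4), so at least 4 colors are needed.
4 colors suffice: A=2, B=3, C=1, D=2, E=2, F=3, G=2, H=1, I=4, J=2, K=1. Each edge has distinct colors on its endpoints.

4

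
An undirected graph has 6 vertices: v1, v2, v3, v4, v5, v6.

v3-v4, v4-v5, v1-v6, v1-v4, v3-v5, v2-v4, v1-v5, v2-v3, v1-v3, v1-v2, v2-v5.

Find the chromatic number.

5

v1, v2, v3, v4, v5 form a clique, so at least 5 colors are needed.
5 colors suffice: color 1 → {v1}; color 2 → {v3, v6}; color 3 → {v4}; color 4 → {v5}; color 5 → {v2}. Each edge has distinct colors on its endpoints.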